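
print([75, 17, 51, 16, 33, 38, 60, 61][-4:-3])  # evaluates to [33]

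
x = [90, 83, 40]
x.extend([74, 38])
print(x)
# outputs [90, 83, 40, 74, 38]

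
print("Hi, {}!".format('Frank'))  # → Hi, Frank!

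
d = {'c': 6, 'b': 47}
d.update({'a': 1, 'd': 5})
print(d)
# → {'c': 6, 'b': 47, 'a': 1, 'd': 5}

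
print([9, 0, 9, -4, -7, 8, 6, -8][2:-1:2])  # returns [9, -7, 6]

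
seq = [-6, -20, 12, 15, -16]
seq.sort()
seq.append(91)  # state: [-20, -16, -6, 12, 15, 91]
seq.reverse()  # [91, 15, 12, -6, -16, -20]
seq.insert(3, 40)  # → [91, 15, 12, 40, -6, -16, -20]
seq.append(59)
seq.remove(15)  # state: [91, 12, 40, -6, -16, -20, 59]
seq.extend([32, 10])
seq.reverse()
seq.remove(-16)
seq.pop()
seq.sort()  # [-20, -6, 10, 12, 32, 40, 59]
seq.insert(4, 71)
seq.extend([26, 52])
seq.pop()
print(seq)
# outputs [-20, -6, 10, 12, 71, 32, 40, 59, 26]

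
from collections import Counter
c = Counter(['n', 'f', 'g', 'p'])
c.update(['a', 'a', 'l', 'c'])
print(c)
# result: Counter({'a': 2, 'n': 1, 'f': 1, 'g': 1, 'p': 1, 'l': 1, 'c': 1})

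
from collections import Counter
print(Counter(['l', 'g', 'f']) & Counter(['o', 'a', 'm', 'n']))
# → Counter()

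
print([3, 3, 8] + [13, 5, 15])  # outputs [3, 3, 8, 13, 5, 15]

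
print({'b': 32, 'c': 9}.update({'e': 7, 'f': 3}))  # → None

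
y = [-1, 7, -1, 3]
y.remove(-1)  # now [7, -1, 3]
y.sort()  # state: [-1, 3, 7]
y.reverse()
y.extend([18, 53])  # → [7, 3, -1, 18, 53]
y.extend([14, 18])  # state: [7, 3, -1, 18, 53, 14, 18]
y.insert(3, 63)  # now [7, 3, -1, 63, 18, 53, 14, 18]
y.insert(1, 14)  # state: [7, 14, 3, -1, 63, 18, 53, 14, 18]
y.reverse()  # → [18, 14, 53, 18, 63, -1, 3, 14, 7]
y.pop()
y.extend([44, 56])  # [18, 14, 53, 18, 63, -1, 3, 14, 44, 56]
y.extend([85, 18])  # [18, 14, 53, 18, 63, -1, 3, 14, 44, 56, 85, 18]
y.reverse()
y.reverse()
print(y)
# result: [18, 14, 53, 18, 63, -1, 3, 14, 44, 56, 85, 18]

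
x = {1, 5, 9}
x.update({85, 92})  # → {1, 5, 9, 85, 92}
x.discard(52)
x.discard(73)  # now {1, 5, 9, 85, 92}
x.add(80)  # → {1, 5, 9, 80, 85, 92}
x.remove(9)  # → {1, 5, 80, 85, 92}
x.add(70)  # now {1, 5, 70, 80, 85, 92}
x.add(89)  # {1, 5, 70, 80, 85, 89, 92}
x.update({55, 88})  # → {1, 5, 55, 70, 80, 85, 88, 89, 92}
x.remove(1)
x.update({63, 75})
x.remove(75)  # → {5, 55, 63, 70, 80, 85, 88, 89, 92}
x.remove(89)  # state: {5, 55, 63, 70, 80, 85, 88, 92}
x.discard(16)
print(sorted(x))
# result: [5, 55, 63, 70, 80, 85, 88, 92]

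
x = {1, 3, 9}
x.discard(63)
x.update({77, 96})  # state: {1, 3, 9, 77, 96}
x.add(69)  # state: {1, 3, 9, 69, 77, 96}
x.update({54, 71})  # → {1, 3, 9, 54, 69, 71, 77, 96}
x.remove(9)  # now {1, 3, 54, 69, 71, 77, 96}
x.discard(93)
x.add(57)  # {1, 3, 54, 57, 69, 71, 77, 96}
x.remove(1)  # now {3, 54, 57, 69, 71, 77, 96}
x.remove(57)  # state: {3, 54, 69, 71, 77, 96}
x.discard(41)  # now {3, 54, 69, 71, 77, 96}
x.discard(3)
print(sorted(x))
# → [54, 69, 71, 77, 96]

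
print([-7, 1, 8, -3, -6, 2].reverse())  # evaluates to None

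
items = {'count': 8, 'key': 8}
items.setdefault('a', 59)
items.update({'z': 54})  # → {'count': 8, 'key': 8, 'a': 59, 'z': 54}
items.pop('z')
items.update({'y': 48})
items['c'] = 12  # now {'count': 8, 'key': 8, 'a': 59, 'y': 48, 'c': 12}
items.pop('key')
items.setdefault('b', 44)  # 44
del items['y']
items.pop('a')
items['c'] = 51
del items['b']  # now {'count': 8, 'c': 51}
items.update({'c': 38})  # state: {'count': 8, 'c': 38}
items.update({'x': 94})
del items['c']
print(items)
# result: {'count': 8, 'x': 94}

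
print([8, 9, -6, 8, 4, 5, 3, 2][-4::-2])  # [4, -6, 8]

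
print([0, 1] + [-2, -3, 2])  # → [0, 1, -2, -3, 2]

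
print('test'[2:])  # st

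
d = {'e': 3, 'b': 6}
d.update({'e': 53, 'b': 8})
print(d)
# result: {'e': 53, 'b': 8}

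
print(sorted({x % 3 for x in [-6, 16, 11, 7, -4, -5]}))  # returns [0, 1, 2]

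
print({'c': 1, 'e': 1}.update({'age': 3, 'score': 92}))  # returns None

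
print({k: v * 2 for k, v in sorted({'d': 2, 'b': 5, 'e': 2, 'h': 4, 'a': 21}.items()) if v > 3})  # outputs {'a': 42, 'b': 10, 'h': 8}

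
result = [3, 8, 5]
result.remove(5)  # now [3, 8]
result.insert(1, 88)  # [3, 88, 8]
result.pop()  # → 8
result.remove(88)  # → [3]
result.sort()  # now [3]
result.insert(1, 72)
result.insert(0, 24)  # [24, 3, 72]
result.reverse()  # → [72, 3, 24]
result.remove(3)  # [72, 24]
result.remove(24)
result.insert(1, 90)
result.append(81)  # [72, 90, 81]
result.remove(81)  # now [72, 90]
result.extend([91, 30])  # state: [72, 90, 91, 30]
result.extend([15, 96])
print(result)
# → [72, 90, 91, 30, 15, 96]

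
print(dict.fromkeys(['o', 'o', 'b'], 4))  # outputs {'o': 4, 'b': 4}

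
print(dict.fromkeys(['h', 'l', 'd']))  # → {'h': None, 'l': None, 'd': None}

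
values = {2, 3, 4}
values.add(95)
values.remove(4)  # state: {2, 3, 95}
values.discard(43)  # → {2, 3, 95}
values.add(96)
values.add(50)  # {2, 3, 50, 95, 96}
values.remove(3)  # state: {2, 50, 95, 96}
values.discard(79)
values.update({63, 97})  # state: {2, 50, 63, 95, 96, 97}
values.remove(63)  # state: {2, 50, 95, 96, 97}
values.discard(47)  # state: {2, 50, 95, 96, 97}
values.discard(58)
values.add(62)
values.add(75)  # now {2, 50, 62, 75, 95, 96, 97}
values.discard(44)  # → {2, 50, 62, 75, 95, 96, 97}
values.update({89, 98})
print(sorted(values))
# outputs [2, 50, 62, 75, 89, 95, 96, 97, 98]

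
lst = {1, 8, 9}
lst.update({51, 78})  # {1, 8, 9, 51, 78}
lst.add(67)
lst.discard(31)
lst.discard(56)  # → {1, 8, 9, 51, 67, 78}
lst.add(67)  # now {1, 8, 9, 51, 67, 78}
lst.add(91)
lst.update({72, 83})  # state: {1, 8, 9, 51, 67, 72, 78, 83, 91}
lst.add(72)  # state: {1, 8, 9, 51, 67, 72, 78, 83, 91}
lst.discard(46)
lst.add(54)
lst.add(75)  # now {1, 8, 9, 51, 54, 67, 72, 75, 78, 83, 91}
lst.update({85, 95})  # {1, 8, 9, 51, 54, 67, 72, 75, 78, 83, 85, 91, 95}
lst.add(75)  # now {1, 8, 9, 51, 54, 67, 72, 75, 78, 83, 85, 91, 95}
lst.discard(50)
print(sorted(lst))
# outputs [1, 8, 9, 51, 54, 67, 72, 75, 78, 83, 85, 91, 95]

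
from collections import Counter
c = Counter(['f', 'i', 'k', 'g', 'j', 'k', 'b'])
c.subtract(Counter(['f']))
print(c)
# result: Counter({'k': 2, 'i': 1, 'g': 1, 'j': 1, 'b': 1, 'f': 0})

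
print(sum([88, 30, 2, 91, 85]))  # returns 296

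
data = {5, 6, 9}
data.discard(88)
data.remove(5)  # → {6, 9}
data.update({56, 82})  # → {6, 9, 56, 82}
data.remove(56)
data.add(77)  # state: {6, 9, 77, 82}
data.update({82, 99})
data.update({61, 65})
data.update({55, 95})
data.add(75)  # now {6, 9, 55, 61, 65, 75, 77, 82, 95, 99}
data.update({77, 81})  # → {6, 9, 55, 61, 65, 75, 77, 81, 82, 95, 99}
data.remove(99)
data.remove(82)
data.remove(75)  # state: {6, 9, 55, 61, 65, 77, 81, 95}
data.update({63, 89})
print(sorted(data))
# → [6, 9, 55, 61, 63, 65, 77, 81, 89, 95]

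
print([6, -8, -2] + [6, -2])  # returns [6, -8, -2, 6, -2]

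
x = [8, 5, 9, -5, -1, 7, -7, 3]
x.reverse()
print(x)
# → [3, -7, 7, -1, -5, 9, 5, 8]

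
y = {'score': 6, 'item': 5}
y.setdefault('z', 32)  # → 32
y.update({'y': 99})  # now {'score': 6, 'item': 5, 'z': 32, 'y': 99}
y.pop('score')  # 6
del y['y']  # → {'item': 5, 'z': 32}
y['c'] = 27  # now {'item': 5, 'z': 32, 'c': 27}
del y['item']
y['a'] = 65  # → {'z': 32, 'c': 27, 'a': 65}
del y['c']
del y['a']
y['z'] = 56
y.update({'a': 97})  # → {'z': 56, 'a': 97}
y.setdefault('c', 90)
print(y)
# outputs {'z': 56, 'a': 97, 'c': 90}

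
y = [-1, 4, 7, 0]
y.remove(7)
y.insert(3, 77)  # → [-1, 4, 0, 77]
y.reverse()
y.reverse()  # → [-1, 4, 0, 77]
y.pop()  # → 77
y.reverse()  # [0, 4, -1]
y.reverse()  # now [-1, 4, 0]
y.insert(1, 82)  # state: [-1, 82, 4, 0]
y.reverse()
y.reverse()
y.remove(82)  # [-1, 4, 0]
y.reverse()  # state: [0, 4, -1]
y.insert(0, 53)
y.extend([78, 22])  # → [53, 0, 4, -1, 78, 22]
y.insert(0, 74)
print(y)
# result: [74, 53, 0, 4, -1, 78, 22]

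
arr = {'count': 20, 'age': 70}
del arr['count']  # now {'age': 70}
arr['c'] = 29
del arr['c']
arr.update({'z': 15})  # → {'age': 70, 'z': 15}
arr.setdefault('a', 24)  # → 24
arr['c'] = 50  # {'age': 70, 'z': 15, 'a': 24, 'c': 50}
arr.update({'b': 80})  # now {'age': 70, 'z': 15, 'a': 24, 'c': 50, 'b': 80}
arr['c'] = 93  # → {'age': 70, 'z': 15, 'a': 24, 'c': 93, 'b': 80}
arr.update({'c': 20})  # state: {'age': 70, 'z': 15, 'a': 24, 'c': 20, 'b': 80}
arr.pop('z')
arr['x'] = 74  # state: {'age': 70, 'a': 24, 'c': 20, 'b': 80, 'x': 74}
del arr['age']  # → {'a': 24, 'c': 20, 'b': 80, 'x': 74}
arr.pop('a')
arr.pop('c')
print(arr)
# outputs {'b': 80, 'x': 74}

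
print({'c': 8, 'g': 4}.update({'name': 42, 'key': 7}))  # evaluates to None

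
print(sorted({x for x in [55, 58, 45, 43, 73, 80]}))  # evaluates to [43, 45, 55, 58, 73, 80]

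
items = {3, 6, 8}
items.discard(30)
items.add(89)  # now {3, 6, 8, 89}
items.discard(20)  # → {3, 6, 8, 89}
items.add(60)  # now {3, 6, 8, 60, 89}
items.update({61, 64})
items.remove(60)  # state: {3, 6, 8, 61, 64, 89}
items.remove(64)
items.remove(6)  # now {3, 8, 61, 89}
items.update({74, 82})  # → {3, 8, 61, 74, 82, 89}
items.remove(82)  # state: {3, 8, 61, 74, 89}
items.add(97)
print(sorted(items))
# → [3, 8, 61, 74, 89, 97]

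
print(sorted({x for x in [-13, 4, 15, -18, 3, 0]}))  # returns [-18, -13, 0, 3, 4, 15]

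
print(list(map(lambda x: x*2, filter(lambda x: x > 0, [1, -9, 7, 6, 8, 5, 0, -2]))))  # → [2, 14, 12, 16, 10]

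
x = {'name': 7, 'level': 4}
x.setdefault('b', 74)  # 74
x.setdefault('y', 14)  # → 14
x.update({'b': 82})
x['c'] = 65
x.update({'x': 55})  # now {'name': 7, 'level': 4, 'b': 82, 'y': 14, 'c': 65, 'x': 55}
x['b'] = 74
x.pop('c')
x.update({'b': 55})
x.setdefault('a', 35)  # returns 35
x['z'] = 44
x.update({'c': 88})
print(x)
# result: {'name': 7, 'level': 4, 'b': 55, 'y': 14, 'x': 55, 'a': 35, 'z': 44, 'c': 88}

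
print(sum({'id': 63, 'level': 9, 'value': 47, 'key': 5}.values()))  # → 124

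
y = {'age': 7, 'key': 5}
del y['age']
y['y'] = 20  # {'key': 5, 'y': 20}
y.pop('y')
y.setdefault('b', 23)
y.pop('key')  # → 5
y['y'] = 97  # {'b': 23, 'y': 97}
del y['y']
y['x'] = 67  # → {'b': 23, 'x': 67}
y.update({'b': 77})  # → {'b': 77, 'x': 67}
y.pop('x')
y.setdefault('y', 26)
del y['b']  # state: {'y': 26}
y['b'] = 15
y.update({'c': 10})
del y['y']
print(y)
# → {'b': 15, 'c': 10}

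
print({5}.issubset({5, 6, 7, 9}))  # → True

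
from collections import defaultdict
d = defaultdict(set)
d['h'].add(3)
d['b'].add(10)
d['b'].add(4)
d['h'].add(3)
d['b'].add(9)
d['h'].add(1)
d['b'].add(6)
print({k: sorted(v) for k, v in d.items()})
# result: {'h': [1, 3], 'b': [4, 6, 9, 10]}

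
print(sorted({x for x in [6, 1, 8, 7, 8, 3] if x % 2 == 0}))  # [6, 8]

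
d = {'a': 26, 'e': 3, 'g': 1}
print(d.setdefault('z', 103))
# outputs 103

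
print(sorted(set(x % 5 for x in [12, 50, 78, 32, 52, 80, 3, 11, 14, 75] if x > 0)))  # [0, 1, 2, 3, 4]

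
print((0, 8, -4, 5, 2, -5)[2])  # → -4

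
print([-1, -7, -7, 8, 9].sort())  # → None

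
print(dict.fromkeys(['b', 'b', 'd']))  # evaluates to {'b': None, 'd': None}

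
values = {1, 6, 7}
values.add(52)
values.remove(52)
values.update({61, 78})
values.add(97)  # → {1, 6, 7, 61, 78, 97}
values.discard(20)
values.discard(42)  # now {1, 6, 7, 61, 78, 97}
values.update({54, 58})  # {1, 6, 7, 54, 58, 61, 78, 97}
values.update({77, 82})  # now {1, 6, 7, 54, 58, 61, 77, 78, 82, 97}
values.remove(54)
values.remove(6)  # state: {1, 7, 58, 61, 77, 78, 82, 97}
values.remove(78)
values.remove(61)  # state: {1, 7, 58, 77, 82, 97}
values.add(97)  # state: {1, 7, 58, 77, 82, 97}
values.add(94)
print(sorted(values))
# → [1, 7, 58, 77, 82, 94, 97]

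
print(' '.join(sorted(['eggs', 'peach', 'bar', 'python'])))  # bar eggs peach python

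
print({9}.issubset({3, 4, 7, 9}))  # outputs True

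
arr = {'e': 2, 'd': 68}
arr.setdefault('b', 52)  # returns 52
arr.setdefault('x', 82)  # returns 82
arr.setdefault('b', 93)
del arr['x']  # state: {'e': 2, 'd': 68, 'b': 52}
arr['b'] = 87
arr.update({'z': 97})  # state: {'e': 2, 'd': 68, 'b': 87, 'z': 97}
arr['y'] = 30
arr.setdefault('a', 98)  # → 98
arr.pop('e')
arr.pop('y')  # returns 30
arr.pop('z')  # 97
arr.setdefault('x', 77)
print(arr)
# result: {'d': 68, 'b': 87, 'a': 98, 'x': 77}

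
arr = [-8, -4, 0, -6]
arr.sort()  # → [-8, -6, -4, 0]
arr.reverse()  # [0, -4, -6, -8]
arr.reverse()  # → [-8, -6, -4, 0]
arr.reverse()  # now [0, -4, -6, -8]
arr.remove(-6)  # [0, -4, -8]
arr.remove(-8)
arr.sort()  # [-4, 0]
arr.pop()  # 0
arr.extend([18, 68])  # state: [-4, 18, 68]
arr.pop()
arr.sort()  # [-4, 18]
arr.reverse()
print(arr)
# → [18, -4]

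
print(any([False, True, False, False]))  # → True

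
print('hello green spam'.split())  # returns ['hello', 'green', 'spam']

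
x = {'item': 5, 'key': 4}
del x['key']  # {'item': 5}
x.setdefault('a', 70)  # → 70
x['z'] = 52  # {'item': 5, 'a': 70, 'z': 52}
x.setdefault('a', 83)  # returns 70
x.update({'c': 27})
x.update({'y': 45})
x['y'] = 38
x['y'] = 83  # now {'item': 5, 'a': 70, 'z': 52, 'c': 27, 'y': 83}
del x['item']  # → {'a': 70, 'z': 52, 'c': 27, 'y': 83}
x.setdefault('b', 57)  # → 57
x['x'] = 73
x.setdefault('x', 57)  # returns 73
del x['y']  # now {'a': 70, 'z': 52, 'c': 27, 'b': 57, 'x': 73}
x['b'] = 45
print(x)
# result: {'a': 70, 'z': 52, 'c': 27, 'b': 45, 'x': 73}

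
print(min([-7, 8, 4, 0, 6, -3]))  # -7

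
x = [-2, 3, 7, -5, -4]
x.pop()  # -4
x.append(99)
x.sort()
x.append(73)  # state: [-5, -2, 3, 7, 99, 73]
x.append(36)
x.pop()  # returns 36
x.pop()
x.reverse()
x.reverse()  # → [-5, -2, 3, 7, 99]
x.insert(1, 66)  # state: [-5, 66, -2, 3, 7, 99]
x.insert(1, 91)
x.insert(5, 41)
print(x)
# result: [-5, 91, 66, -2, 3, 41, 7, 99]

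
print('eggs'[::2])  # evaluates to eg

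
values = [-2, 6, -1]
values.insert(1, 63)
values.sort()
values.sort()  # [-2, -1, 6, 63]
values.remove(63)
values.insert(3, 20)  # [-2, -1, 6, 20]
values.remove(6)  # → [-2, -1, 20]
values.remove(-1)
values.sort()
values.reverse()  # [20, -2]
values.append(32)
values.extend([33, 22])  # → [20, -2, 32, 33, 22]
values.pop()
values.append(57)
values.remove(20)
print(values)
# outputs [-2, 32, 33, 57]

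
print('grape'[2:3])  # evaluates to a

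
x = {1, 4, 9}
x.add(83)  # {1, 4, 9, 83}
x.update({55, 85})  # {1, 4, 9, 55, 83, 85}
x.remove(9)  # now {1, 4, 55, 83, 85}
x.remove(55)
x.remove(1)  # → {4, 83, 85}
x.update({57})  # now {4, 57, 83, 85}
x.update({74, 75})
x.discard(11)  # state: {4, 57, 74, 75, 83, 85}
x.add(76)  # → {4, 57, 74, 75, 76, 83, 85}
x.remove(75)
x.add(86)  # {4, 57, 74, 76, 83, 85, 86}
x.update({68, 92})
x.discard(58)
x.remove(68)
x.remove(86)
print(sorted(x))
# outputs [4, 57, 74, 76, 83, 85, 92]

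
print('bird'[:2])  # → bi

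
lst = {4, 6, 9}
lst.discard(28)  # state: {4, 6, 9}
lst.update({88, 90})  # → {4, 6, 9, 88, 90}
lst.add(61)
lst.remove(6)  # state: {4, 9, 61, 88, 90}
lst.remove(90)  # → {4, 9, 61, 88}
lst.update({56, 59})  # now {4, 9, 56, 59, 61, 88}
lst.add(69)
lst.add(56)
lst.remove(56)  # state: {4, 9, 59, 61, 69, 88}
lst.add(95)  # {4, 9, 59, 61, 69, 88, 95}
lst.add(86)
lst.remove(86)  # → {4, 9, 59, 61, 69, 88, 95}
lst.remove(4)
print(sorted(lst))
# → [9, 59, 61, 69, 88, 95]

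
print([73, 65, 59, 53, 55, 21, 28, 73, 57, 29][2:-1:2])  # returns [59, 55, 28, 57]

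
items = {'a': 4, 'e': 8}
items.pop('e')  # 8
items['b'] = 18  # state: {'a': 4, 'b': 18}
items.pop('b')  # 18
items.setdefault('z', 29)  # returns 29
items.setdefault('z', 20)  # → 29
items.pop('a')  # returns 4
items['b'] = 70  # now {'z': 29, 'b': 70}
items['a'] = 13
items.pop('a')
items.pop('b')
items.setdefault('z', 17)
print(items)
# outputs {'z': 29}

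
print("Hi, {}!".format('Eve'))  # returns Hi, Eve!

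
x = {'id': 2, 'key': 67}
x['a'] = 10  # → {'id': 2, 'key': 67, 'a': 10}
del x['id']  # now {'key': 67, 'a': 10}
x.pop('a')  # 10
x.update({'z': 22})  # {'key': 67, 'z': 22}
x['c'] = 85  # {'key': 67, 'z': 22, 'c': 85}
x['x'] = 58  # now {'key': 67, 'z': 22, 'c': 85, 'x': 58}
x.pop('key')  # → 67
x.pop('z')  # 22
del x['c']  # {'x': 58}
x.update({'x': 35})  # {'x': 35}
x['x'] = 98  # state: {'x': 98}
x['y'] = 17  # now {'x': 98, 'y': 17}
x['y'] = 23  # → {'x': 98, 'y': 23}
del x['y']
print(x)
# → {'x': 98}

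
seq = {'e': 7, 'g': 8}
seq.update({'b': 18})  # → {'e': 7, 'g': 8, 'b': 18}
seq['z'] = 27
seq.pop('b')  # 18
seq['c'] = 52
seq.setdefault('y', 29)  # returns 29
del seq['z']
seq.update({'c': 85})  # {'e': 7, 'g': 8, 'c': 85, 'y': 29}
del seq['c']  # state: {'e': 7, 'g': 8, 'y': 29}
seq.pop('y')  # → 29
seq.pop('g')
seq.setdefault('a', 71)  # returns 71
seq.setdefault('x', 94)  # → 94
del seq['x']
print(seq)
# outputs {'e': 7, 'a': 71}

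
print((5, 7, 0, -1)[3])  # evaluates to -1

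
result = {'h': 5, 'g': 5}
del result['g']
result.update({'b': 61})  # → {'h': 5, 'b': 61}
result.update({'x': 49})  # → {'h': 5, 'b': 61, 'x': 49}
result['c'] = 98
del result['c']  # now {'h': 5, 'b': 61, 'x': 49}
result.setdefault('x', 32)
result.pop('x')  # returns 49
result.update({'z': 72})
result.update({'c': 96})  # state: {'h': 5, 'b': 61, 'z': 72, 'c': 96}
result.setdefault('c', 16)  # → 96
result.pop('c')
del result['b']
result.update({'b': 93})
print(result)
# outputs {'h': 5, 'z': 72, 'b': 93}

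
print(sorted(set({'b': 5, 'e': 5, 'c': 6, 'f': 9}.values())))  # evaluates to [5, 6, 9]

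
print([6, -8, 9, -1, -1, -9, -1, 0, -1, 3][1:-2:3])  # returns [-8, -1, 0]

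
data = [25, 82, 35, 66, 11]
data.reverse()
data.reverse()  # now [25, 82, 35, 66, 11]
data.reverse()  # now [11, 66, 35, 82, 25]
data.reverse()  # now [25, 82, 35, 66, 11]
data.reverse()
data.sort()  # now [11, 25, 35, 66, 82]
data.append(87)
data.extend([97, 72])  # [11, 25, 35, 66, 82, 87, 97, 72]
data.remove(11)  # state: [25, 35, 66, 82, 87, 97, 72]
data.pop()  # 72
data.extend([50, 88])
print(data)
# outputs [25, 35, 66, 82, 87, 97, 50, 88]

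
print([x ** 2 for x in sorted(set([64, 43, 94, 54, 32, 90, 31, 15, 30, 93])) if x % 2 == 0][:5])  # [900, 1024, 2916, 4096, 8100]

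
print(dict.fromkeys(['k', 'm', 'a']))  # {'k': None, 'm': None, 'a': None}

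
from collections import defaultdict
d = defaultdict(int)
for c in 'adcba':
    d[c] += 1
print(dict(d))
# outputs {'a': 2, 'd': 1, 'c': 1, 'b': 1}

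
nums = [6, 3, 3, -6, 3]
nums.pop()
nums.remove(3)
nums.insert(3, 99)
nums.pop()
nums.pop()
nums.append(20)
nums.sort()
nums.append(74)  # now [3, 6, 20, 74]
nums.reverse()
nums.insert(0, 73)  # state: [73, 74, 20, 6, 3]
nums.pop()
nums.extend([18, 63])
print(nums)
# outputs [73, 74, 20, 6, 18, 63]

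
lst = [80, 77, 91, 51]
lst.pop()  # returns 51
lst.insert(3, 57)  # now [80, 77, 91, 57]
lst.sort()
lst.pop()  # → 91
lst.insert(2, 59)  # [57, 77, 59, 80]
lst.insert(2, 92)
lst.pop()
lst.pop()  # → 59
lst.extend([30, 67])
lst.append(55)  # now [57, 77, 92, 30, 67, 55]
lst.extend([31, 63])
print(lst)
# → [57, 77, 92, 30, 67, 55, 31, 63]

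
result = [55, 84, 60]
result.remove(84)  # [55, 60]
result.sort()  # [55, 60]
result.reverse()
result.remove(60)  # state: [55]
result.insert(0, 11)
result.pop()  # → 55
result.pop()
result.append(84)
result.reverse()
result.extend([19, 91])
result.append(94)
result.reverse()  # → [94, 91, 19, 84]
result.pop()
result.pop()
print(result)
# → [94, 91]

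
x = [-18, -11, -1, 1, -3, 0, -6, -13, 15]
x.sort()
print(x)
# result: [-18, -13, -11, -6, -3, -1, 0, 1, 15]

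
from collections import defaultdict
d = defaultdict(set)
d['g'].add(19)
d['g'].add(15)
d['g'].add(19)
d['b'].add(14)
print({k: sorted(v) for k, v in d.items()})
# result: {'g': [15, 19], 'b': [14]}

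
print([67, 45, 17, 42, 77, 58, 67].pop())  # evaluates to 67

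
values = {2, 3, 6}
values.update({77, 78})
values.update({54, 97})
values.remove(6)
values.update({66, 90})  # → {2, 3, 54, 66, 77, 78, 90, 97}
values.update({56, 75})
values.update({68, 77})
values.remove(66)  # {2, 3, 54, 56, 68, 75, 77, 78, 90, 97}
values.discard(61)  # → {2, 3, 54, 56, 68, 75, 77, 78, 90, 97}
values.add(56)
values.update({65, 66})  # {2, 3, 54, 56, 65, 66, 68, 75, 77, 78, 90, 97}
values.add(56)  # {2, 3, 54, 56, 65, 66, 68, 75, 77, 78, 90, 97}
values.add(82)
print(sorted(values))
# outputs [2, 3, 54, 56, 65, 66, 68, 75, 77, 78, 82, 90, 97]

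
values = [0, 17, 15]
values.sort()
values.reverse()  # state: [17, 15, 0]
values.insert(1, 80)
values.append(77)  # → [17, 80, 15, 0, 77]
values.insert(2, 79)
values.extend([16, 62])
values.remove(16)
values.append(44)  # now [17, 80, 79, 15, 0, 77, 62, 44]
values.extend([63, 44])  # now [17, 80, 79, 15, 0, 77, 62, 44, 63, 44]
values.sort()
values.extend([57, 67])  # [0, 15, 17, 44, 44, 62, 63, 77, 79, 80, 57, 67]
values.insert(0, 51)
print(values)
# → [51, 0, 15, 17, 44, 44, 62, 63, 77, 79, 80, 57, 67]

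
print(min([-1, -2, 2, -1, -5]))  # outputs -5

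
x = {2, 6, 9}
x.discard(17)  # {2, 6, 9}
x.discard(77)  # {2, 6, 9}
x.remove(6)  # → {2, 9}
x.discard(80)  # {2, 9}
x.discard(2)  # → {9}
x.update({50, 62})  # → {9, 50, 62}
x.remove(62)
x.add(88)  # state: {9, 50, 88}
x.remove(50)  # {9, 88}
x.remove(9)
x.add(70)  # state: {70, 88}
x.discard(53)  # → {70, 88}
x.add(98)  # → {70, 88, 98}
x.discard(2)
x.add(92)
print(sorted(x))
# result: [70, 88, 92, 98]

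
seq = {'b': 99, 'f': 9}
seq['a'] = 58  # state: {'b': 99, 'f': 9, 'a': 58}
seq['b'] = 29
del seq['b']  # {'f': 9, 'a': 58}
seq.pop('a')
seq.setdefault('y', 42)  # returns 42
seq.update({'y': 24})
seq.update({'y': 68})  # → {'f': 9, 'y': 68}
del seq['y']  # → {'f': 9}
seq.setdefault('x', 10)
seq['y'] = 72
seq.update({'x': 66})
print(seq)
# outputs {'f': 9, 'x': 66, 'y': 72}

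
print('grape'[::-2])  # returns eag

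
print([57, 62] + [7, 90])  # [57, 62, 7, 90]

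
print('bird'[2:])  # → rd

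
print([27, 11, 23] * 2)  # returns [27, 11, 23, 27, 11, 23]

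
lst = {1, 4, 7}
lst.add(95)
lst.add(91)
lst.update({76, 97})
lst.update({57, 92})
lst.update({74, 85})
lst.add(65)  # {1, 4, 7, 57, 65, 74, 76, 85, 91, 92, 95, 97}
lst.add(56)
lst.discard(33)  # {1, 4, 7, 56, 57, 65, 74, 76, 85, 91, 92, 95, 97}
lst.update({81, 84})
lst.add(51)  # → {1, 4, 7, 51, 56, 57, 65, 74, 76, 81, 84, 85, 91, 92, 95, 97}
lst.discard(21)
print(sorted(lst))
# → [1, 4, 7, 51, 56, 57, 65, 74, 76, 81, 84, 85, 91, 92, 95, 97]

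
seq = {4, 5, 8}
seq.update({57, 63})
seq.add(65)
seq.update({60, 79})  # {4, 5, 8, 57, 60, 63, 65, 79}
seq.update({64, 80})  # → {4, 5, 8, 57, 60, 63, 64, 65, 79, 80}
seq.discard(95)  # {4, 5, 8, 57, 60, 63, 64, 65, 79, 80}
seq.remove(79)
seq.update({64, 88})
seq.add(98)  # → {4, 5, 8, 57, 60, 63, 64, 65, 80, 88, 98}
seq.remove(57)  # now {4, 5, 8, 60, 63, 64, 65, 80, 88, 98}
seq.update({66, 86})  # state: {4, 5, 8, 60, 63, 64, 65, 66, 80, 86, 88, 98}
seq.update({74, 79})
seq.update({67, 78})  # {4, 5, 8, 60, 63, 64, 65, 66, 67, 74, 78, 79, 80, 86, 88, 98}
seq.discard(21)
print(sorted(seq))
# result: [4, 5, 8, 60, 63, 64, 65, 66, 67, 74, 78, 79, 80, 86, 88, 98]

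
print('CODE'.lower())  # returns code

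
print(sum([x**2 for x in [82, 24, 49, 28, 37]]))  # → 11854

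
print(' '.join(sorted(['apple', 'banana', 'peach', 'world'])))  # apple banana peach world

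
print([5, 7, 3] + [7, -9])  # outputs [5, 7, 3, 7, -9]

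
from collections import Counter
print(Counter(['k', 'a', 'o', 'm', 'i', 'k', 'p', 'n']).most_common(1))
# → [('k', 2)]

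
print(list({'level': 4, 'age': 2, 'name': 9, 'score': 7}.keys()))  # ['level', 'age', 'name', 'score']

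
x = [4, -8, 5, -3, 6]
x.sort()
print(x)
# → [-8, -3, 4, 5, 6]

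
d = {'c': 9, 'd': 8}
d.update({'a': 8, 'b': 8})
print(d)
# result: {'c': 9, 'd': 8, 'a': 8, 'b': 8}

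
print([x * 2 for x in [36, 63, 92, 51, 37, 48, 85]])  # [72, 126, 184, 102, 74, 96, 170]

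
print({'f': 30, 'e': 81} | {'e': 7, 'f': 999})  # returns {'f': 999, 'e': 7}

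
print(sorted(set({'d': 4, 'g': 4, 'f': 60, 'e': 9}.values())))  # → [4, 9, 60]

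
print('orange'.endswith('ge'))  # True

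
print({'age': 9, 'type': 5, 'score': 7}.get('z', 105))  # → 105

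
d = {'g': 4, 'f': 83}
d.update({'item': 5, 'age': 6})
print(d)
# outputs {'g': 4, 'f': 83, 'item': 5, 'age': 6}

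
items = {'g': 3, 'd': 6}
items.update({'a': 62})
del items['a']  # {'g': 3, 'd': 6}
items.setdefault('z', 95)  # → 95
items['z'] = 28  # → {'g': 3, 'd': 6, 'z': 28}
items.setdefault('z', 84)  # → 28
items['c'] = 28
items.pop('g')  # 3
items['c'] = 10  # {'d': 6, 'z': 28, 'c': 10}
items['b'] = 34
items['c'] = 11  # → {'d': 6, 'z': 28, 'c': 11, 'b': 34}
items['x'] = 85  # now {'d': 6, 'z': 28, 'c': 11, 'b': 34, 'x': 85}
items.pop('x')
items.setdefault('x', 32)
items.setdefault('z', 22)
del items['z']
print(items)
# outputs {'d': 6, 'c': 11, 'b': 34, 'x': 32}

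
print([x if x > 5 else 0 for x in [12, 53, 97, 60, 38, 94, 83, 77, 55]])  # [12, 53, 97, 60, 38, 94, 83, 77, 55]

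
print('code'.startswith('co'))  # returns True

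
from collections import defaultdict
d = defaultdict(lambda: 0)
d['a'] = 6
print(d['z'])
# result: 0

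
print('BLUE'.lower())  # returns blue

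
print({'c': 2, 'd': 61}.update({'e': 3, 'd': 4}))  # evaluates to None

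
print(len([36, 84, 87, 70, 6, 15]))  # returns 6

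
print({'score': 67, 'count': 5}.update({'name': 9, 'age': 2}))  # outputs None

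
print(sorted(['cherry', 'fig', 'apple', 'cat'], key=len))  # ['fig', 'cat', 'apple', 'cherry']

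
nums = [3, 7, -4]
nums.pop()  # -4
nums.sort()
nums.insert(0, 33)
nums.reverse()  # [7, 3, 33]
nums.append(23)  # [7, 3, 33, 23]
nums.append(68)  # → [7, 3, 33, 23, 68]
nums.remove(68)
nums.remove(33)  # [7, 3, 23]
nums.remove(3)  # [7, 23]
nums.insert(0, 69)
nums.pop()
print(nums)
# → [69, 7]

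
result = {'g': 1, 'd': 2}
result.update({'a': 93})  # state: {'g': 1, 'd': 2, 'a': 93}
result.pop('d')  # 2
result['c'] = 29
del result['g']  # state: {'a': 93, 'c': 29}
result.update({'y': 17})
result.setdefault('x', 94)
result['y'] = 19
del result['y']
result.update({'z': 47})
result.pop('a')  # 93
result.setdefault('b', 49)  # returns 49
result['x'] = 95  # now {'c': 29, 'x': 95, 'z': 47, 'b': 49}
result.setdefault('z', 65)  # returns 47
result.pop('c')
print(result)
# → {'x': 95, 'z': 47, 'b': 49}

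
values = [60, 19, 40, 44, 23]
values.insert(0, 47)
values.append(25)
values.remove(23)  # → [47, 60, 19, 40, 44, 25]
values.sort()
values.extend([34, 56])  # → [19, 25, 40, 44, 47, 60, 34, 56]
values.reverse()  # [56, 34, 60, 47, 44, 40, 25, 19]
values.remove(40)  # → [56, 34, 60, 47, 44, 25, 19]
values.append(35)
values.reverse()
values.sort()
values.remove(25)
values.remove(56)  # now [19, 34, 35, 44, 47, 60]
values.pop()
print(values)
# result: [19, 34, 35, 44, 47]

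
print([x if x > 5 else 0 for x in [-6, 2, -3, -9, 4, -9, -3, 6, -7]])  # [0, 0, 0, 0, 0, 0, 0, 6, 0]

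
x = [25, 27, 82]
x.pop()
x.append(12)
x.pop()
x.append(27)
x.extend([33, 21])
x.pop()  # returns 21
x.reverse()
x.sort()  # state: [25, 27, 27, 33]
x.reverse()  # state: [33, 27, 27, 25]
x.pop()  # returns 25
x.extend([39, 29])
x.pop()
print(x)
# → [33, 27, 27, 39]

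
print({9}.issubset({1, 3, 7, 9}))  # True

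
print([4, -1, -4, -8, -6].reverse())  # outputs None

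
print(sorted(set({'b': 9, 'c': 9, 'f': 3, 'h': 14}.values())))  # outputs [3, 9, 14]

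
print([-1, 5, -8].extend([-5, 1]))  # None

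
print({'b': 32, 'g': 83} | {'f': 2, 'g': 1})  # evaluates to {'b': 32, 'g': 1, 'f': 2}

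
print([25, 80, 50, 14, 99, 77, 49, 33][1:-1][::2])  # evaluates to [80, 14, 77]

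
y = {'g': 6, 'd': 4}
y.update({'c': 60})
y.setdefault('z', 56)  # 56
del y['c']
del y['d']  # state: {'g': 6, 'z': 56}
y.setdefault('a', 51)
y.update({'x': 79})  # {'g': 6, 'z': 56, 'a': 51, 'x': 79}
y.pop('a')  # 51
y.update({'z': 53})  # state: {'g': 6, 'z': 53, 'x': 79}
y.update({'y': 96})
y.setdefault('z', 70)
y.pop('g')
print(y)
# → {'z': 53, 'x': 79, 'y': 96}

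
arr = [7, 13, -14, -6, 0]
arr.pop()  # 0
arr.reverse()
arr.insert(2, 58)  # [-6, -14, 58, 13, 7]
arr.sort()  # [-14, -6, 7, 13, 58]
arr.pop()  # 58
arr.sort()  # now [-14, -6, 7, 13]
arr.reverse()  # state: [13, 7, -6, -14]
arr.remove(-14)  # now [13, 7, -6]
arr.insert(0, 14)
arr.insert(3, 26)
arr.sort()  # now [-6, 7, 13, 14, 26]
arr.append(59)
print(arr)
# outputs [-6, 7, 13, 14, 26, 59]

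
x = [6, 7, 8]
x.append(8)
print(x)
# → [6, 7, 8, 8]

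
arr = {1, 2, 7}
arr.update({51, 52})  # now {1, 2, 7, 51, 52}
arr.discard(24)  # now {1, 2, 7, 51, 52}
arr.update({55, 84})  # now {1, 2, 7, 51, 52, 55, 84}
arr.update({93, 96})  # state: {1, 2, 7, 51, 52, 55, 84, 93, 96}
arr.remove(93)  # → {1, 2, 7, 51, 52, 55, 84, 96}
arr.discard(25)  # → {1, 2, 7, 51, 52, 55, 84, 96}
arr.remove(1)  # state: {2, 7, 51, 52, 55, 84, 96}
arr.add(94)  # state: {2, 7, 51, 52, 55, 84, 94, 96}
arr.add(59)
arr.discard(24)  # {2, 7, 51, 52, 55, 59, 84, 94, 96}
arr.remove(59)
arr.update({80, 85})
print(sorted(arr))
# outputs [2, 7, 51, 52, 55, 80, 84, 85, 94, 96]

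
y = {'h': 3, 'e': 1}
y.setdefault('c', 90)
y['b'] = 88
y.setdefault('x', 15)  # 15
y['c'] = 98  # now {'h': 3, 'e': 1, 'c': 98, 'b': 88, 'x': 15}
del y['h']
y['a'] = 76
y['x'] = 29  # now {'e': 1, 'c': 98, 'b': 88, 'x': 29, 'a': 76}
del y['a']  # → {'e': 1, 'c': 98, 'b': 88, 'x': 29}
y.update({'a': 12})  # {'e': 1, 'c': 98, 'b': 88, 'x': 29, 'a': 12}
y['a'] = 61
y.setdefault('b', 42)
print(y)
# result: {'e': 1, 'c': 98, 'b': 88, 'x': 29, 'a': 61}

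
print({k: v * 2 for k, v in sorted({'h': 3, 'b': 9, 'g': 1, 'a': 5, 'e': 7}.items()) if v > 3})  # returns {'a': 10, 'b': 18, 'e': 14}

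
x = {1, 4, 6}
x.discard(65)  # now {1, 4, 6}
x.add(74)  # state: {1, 4, 6, 74}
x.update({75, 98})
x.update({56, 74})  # {1, 4, 6, 56, 74, 75, 98}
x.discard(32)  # {1, 4, 6, 56, 74, 75, 98}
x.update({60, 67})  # {1, 4, 6, 56, 60, 67, 74, 75, 98}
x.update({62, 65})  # {1, 4, 6, 56, 60, 62, 65, 67, 74, 75, 98}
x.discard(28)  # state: {1, 4, 6, 56, 60, 62, 65, 67, 74, 75, 98}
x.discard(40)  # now {1, 4, 6, 56, 60, 62, 65, 67, 74, 75, 98}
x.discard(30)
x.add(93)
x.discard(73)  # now {1, 4, 6, 56, 60, 62, 65, 67, 74, 75, 93, 98}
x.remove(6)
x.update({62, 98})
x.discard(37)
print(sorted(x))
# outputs [1, 4, 56, 60, 62, 65, 67, 74, 75, 93, 98]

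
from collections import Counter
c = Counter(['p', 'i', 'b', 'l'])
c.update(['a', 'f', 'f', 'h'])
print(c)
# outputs Counter({'f': 2, 'p': 1, 'i': 1, 'b': 1, 'l': 1, 'a': 1, 'h': 1})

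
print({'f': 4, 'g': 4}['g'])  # 4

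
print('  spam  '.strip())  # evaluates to spam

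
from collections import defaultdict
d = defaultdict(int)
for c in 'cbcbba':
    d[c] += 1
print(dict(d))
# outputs {'c': 2, 'b': 3, 'a': 1}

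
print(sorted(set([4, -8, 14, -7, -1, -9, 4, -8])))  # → [-9, -8, -7, -1, 4, 14]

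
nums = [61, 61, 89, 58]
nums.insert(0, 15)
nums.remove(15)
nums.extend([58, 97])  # [61, 61, 89, 58, 58, 97]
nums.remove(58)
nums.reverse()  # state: [97, 58, 89, 61, 61]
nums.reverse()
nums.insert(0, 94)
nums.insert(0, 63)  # [63, 94, 61, 61, 89, 58, 97]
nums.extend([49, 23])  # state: [63, 94, 61, 61, 89, 58, 97, 49, 23]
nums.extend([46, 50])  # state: [63, 94, 61, 61, 89, 58, 97, 49, 23, 46, 50]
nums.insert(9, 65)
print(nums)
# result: [63, 94, 61, 61, 89, 58, 97, 49, 23, 65, 46, 50]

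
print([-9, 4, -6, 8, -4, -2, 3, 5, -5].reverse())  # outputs None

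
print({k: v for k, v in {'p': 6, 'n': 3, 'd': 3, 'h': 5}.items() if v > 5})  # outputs {'p': 6}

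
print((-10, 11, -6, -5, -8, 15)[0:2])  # (-10, 11)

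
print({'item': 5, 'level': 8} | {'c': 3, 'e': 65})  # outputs {'item': 5, 'level': 8, 'c': 3, 'e': 65}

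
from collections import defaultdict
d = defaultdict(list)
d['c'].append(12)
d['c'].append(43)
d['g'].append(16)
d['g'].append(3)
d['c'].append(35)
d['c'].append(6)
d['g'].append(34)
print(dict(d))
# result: {'c': [12, 43, 35, 6], 'g': [16, 3, 34]}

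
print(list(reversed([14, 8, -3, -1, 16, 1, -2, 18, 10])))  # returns [10, 18, -2, 1, 16, -1, -3, 8, 14]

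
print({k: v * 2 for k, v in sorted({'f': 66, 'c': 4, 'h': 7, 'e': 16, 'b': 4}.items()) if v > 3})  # {'b': 8, 'c': 8, 'e': 32, 'f': 132, 'h': 14}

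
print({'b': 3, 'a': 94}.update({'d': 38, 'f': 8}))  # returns None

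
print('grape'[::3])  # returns gp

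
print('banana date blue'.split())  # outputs ['banana', 'date', 'blue']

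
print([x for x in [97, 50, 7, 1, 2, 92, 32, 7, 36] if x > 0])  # [97, 50, 7, 1, 2, 92, 32, 7, 36]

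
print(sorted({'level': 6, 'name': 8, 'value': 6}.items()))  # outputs [('level', 6), ('name', 8), ('value', 6)]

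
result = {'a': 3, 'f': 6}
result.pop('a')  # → 3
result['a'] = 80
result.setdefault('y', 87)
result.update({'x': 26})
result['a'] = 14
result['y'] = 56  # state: {'f': 6, 'a': 14, 'y': 56, 'x': 26}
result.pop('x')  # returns 26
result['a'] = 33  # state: {'f': 6, 'a': 33, 'y': 56}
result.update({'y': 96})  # {'f': 6, 'a': 33, 'y': 96}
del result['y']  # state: {'f': 6, 'a': 33}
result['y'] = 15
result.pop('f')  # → 6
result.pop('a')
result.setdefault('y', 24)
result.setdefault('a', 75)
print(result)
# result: {'y': 15, 'a': 75}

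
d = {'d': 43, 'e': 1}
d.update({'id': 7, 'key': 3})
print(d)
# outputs {'d': 43, 'e': 1, 'id': 7, 'key': 3}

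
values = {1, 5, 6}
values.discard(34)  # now {1, 5, 6}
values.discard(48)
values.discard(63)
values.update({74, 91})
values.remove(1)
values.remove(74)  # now {5, 6, 91}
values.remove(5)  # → {6, 91}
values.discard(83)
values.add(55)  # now {6, 55, 91}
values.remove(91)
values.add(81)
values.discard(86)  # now {6, 55, 81}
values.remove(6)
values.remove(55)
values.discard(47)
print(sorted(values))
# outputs [81]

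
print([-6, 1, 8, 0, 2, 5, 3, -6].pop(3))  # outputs 0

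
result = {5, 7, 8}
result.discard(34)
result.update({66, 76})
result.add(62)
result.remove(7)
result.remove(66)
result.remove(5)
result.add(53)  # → {8, 53, 62, 76}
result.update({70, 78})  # {8, 53, 62, 70, 76, 78}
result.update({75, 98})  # {8, 53, 62, 70, 75, 76, 78, 98}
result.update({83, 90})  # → {8, 53, 62, 70, 75, 76, 78, 83, 90, 98}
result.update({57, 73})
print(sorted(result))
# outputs [8, 53, 57, 62, 70, 73, 75, 76, 78, 83, 90, 98]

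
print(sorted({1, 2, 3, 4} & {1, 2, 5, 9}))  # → [1, 2]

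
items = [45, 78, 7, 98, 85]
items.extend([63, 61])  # [45, 78, 7, 98, 85, 63, 61]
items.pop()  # 61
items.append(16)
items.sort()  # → [7, 16, 45, 63, 78, 85, 98]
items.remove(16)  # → [7, 45, 63, 78, 85, 98]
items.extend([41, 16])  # [7, 45, 63, 78, 85, 98, 41, 16]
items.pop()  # 16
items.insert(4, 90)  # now [7, 45, 63, 78, 90, 85, 98, 41]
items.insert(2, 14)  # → [7, 45, 14, 63, 78, 90, 85, 98, 41]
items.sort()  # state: [7, 14, 41, 45, 63, 78, 85, 90, 98]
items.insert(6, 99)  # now [7, 14, 41, 45, 63, 78, 99, 85, 90, 98]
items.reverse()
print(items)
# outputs [98, 90, 85, 99, 78, 63, 45, 41, 14, 7]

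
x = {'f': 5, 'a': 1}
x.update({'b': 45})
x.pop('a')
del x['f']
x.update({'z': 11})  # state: {'b': 45, 'z': 11}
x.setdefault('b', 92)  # 45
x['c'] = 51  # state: {'b': 45, 'z': 11, 'c': 51}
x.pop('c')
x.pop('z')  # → 11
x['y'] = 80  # {'b': 45, 'y': 80}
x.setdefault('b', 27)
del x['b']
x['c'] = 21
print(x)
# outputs {'y': 80, 'c': 21}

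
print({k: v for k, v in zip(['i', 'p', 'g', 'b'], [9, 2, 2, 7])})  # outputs {'i': 9, 'p': 2, 'g': 2, 'b': 7}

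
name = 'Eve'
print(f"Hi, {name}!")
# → Hi, Eve!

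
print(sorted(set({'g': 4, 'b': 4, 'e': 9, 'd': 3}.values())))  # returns [3, 4, 9]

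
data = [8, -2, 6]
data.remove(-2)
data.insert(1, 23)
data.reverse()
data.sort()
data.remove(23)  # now [6, 8]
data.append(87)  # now [6, 8, 87]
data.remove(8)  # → [6, 87]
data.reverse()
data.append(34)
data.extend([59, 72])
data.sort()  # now [6, 34, 59, 72, 87]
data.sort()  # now [6, 34, 59, 72, 87]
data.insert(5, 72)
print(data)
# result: [6, 34, 59, 72, 87, 72]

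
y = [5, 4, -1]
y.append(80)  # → [5, 4, -1, 80]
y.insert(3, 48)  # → [5, 4, -1, 48, 80]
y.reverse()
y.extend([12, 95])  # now [80, 48, -1, 4, 5, 12, 95]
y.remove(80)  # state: [48, -1, 4, 5, 12, 95]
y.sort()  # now [-1, 4, 5, 12, 48, 95]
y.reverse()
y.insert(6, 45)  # [95, 48, 12, 5, 4, -1, 45]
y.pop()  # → 45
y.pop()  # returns -1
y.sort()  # [4, 5, 12, 48, 95]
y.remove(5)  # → [4, 12, 48, 95]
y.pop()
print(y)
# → [4, 12, 48]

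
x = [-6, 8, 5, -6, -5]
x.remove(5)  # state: [-6, 8, -6, -5]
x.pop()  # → -5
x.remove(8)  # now [-6, -6]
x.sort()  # [-6, -6]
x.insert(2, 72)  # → [-6, -6, 72]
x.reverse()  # [72, -6, -6]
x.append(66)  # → [72, -6, -6, 66]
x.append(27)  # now [72, -6, -6, 66, 27]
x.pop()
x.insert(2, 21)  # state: [72, -6, 21, -6, 66]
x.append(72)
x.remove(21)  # [72, -6, -6, 66, 72]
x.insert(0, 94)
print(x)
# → [94, 72, -6, -6, 66, 72]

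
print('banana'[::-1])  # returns ananab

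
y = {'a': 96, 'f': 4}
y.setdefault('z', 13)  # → 13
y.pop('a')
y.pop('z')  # 13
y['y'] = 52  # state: {'f': 4, 'y': 52}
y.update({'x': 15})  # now {'f': 4, 'y': 52, 'x': 15}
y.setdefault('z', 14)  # 14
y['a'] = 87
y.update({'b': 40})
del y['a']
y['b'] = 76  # {'f': 4, 'y': 52, 'x': 15, 'z': 14, 'b': 76}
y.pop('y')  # 52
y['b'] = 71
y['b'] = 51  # {'f': 4, 'x': 15, 'z': 14, 'b': 51}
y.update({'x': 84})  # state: {'f': 4, 'x': 84, 'z': 14, 'b': 51}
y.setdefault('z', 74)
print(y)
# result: {'f': 4, 'x': 84, 'z': 14, 'b': 51}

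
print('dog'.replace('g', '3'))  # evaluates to do3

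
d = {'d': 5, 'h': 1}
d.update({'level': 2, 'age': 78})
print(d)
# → {'d': 5, 'h': 1, 'level': 2, 'age': 78}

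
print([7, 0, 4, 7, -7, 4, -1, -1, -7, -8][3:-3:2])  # [7, 4]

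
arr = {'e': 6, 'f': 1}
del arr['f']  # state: {'e': 6}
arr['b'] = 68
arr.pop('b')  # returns 68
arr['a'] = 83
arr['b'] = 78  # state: {'e': 6, 'a': 83, 'b': 78}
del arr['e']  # {'a': 83, 'b': 78}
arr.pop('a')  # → 83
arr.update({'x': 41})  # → {'b': 78, 'x': 41}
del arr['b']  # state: {'x': 41}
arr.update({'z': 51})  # {'x': 41, 'z': 51}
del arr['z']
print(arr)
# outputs {'x': 41}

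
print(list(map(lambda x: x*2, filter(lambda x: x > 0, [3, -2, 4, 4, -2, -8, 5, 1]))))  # [6, 8, 8, 10, 2]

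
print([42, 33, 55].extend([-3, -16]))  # None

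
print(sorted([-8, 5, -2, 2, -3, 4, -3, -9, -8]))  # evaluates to [-9, -8, -8, -3, -3, -2, 2, 4, 5]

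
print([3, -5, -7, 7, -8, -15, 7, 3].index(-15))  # 5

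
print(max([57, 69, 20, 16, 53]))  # 69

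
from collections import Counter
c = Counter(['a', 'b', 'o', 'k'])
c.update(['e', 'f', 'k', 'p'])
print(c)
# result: Counter({'k': 2, 'a': 1, 'b': 1, 'o': 1, 'e': 1, 'f': 1, 'p': 1})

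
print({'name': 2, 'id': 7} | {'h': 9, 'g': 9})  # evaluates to {'name': 2, 'id': 7, 'h': 9, 'g': 9}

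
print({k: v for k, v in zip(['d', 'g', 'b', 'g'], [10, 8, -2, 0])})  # {'d': 10, 'g': 0, 'b': -2}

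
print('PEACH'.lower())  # peach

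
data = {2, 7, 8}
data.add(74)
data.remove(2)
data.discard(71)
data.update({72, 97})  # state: {7, 8, 72, 74, 97}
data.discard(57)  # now {7, 8, 72, 74, 97}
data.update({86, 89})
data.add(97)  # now {7, 8, 72, 74, 86, 89, 97}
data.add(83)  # {7, 8, 72, 74, 83, 86, 89, 97}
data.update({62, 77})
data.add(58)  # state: {7, 8, 58, 62, 72, 74, 77, 83, 86, 89, 97}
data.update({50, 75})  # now {7, 8, 50, 58, 62, 72, 74, 75, 77, 83, 86, 89, 97}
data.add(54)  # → {7, 8, 50, 54, 58, 62, 72, 74, 75, 77, 83, 86, 89, 97}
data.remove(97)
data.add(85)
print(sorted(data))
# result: [7, 8, 50, 54, 58, 62, 72, 74, 75, 77, 83, 85, 86, 89]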